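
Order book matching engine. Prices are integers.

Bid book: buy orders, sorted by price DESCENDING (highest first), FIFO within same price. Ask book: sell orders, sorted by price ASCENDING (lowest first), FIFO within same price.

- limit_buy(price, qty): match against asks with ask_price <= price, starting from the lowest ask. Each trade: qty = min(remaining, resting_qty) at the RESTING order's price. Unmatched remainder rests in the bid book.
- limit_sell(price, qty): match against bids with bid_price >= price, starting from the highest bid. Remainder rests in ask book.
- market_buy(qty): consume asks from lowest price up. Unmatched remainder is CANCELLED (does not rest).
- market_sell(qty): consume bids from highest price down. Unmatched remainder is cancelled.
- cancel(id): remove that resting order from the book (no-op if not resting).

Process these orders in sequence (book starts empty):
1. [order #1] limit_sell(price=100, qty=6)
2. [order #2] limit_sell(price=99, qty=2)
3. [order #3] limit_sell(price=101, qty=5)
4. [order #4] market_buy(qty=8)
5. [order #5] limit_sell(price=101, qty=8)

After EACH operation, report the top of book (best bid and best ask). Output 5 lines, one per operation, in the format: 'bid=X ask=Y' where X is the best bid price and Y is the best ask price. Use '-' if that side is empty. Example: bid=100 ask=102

After op 1 [order #1] limit_sell(price=100, qty=6): fills=none; bids=[-] asks=[#1:6@100]
After op 2 [order #2] limit_sell(price=99, qty=2): fills=none; bids=[-] asks=[#2:2@99 #1:6@100]
After op 3 [order #3] limit_sell(price=101, qty=5): fills=none; bids=[-] asks=[#2:2@99 #1:6@100 #3:5@101]
After op 4 [order #4] market_buy(qty=8): fills=#4x#2:2@99 #4x#1:6@100; bids=[-] asks=[#3:5@101]
After op 5 [order #5] limit_sell(price=101, qty=8): fills=none; bids=[-] asks=[#3:5@101 #5:8@101]

Answer: bid=- ask=100
bid=- ask=99
bid=- ask=99
bid=- ask=101
bid=- ask=101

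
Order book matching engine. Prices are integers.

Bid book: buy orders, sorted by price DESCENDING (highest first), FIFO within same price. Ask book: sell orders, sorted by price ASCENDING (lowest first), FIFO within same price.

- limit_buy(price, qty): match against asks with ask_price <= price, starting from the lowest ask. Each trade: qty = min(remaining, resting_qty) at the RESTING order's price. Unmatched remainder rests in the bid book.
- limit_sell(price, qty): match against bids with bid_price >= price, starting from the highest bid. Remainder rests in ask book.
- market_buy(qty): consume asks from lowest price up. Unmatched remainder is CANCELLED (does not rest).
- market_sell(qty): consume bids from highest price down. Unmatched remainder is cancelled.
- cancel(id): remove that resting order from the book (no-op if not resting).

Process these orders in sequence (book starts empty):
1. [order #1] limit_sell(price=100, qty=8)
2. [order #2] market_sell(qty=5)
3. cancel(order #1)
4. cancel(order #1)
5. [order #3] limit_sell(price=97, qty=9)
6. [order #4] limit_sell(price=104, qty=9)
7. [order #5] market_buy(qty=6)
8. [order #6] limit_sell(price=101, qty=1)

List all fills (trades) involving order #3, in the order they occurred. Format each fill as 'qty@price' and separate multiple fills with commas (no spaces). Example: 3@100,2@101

Answer: 6@97

Derivation:
After op 1 [order #1] limit_sell(price=100, qty=8): fills=none; bids=[-] asks=[#1:8@100]
After op 2 [order #2] market_sell(qty=5): fills=none; bids=[-] asks=[#1:8@100]
After op 3 cancel(order #1): fills=none; bids=[-] asks=[-]
After op 4 cancel(order #1): fills=none; bids=[-] asks=[-]
After op 5 [order #3] limit_sell(price=97, qty=9): fills=none; bids=[-] asks=[#3:9@97]
After op 6 [order #4] limit_sell(price=104, qty=9): fills=none; bids=[-] asks=[#3:9@97 #4:9@104]
After op 7 [order #5] market_buy(qty=6): fills=#5x#3:6@97; bids=[-] asks=[#3:3@97 #4:9@104]
After op 8 [order #6] limit_sell(price=101, qty=1): fills=none; bids=[-] asks=[#3:3@97 #6:1@101 #4:9@104]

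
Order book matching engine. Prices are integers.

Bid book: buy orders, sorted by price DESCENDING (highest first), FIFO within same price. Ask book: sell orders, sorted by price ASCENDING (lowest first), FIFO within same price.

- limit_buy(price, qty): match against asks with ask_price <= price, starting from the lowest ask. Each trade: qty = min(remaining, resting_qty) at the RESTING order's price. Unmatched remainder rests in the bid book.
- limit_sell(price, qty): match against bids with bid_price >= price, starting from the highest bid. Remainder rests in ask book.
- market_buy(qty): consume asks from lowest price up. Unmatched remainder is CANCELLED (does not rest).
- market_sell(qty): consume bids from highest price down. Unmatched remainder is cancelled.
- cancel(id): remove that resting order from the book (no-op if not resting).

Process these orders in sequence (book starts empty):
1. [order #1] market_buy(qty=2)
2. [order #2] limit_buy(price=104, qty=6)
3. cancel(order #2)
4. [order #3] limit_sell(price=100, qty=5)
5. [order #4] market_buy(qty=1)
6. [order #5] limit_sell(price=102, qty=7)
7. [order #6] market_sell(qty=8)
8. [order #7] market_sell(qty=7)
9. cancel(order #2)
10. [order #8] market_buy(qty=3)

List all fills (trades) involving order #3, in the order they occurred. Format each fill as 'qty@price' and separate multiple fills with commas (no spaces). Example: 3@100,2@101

After op 1 [order #1] market_buy(qty=2): fills=none; bids=[-] asks=[-]
After op 2 [order #2] limit_buy(price=104, qty=6): fills=none; bids=[#2:6@104] asks=[-]
After op 3 cancel(order #2): fills=none; bids=[-] asks=[-]
After op 4 [order #3] limit_sell(price=100, qty=5): fills=none; bids=[-] asks=[#3:5@100]
After op 5 [order #4] market_buy(qty=1): fills=#4x#3:1@100; bids=[-] asks=[#3:4@100]
After op 6 [order #5] limit_sell(price=102, qty=7): fills=none; bids=[-] asks=[#3:4@100 #5:7@102]
After op 7 [order #6] market_sell(qty=8): fills=none; bids=[-] asks=[#3:4@100 #5:7@102]
After op 8 [order #7] market_sell(qty=7): fills=none; bids=[-] asks=[#3:4@100 #5:7@102]
After op 9 cancel(order #2): fills=none; bids=[-] asks=[#3:4@100 #5:7@102]
After op 10 [order #8] market_buy(qty=3): fills=#8x#3:3@100; bids=[-] asks=[#3:1@100 #5:7@102]

Answer: 1@100,3@100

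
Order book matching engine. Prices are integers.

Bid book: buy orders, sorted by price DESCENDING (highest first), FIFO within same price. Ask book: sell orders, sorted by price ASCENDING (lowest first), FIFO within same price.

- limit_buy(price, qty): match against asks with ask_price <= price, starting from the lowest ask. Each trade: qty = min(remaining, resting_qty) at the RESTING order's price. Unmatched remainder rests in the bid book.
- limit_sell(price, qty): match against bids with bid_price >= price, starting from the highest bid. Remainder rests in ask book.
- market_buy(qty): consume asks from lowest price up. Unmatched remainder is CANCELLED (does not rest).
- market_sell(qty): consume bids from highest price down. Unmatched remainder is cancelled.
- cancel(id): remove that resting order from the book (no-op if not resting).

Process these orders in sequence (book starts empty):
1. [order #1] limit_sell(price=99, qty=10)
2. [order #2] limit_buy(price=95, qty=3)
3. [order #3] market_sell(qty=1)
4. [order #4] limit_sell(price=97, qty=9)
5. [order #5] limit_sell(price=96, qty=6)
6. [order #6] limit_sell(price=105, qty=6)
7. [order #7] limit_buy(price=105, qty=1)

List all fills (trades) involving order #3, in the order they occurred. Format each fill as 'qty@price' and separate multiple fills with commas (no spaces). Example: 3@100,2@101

After op 1 [order #1] limit_sell(price=99, qty=10): fills=none; bids=[-] asks=[#1:10@99]
After op 2 [order #2] limit_buy(price=95, qty=3): fills=none; bids=[#2:3@95] asks=[#1:10@99]
After op 3 [order #3] market_sell(qty=1): fills=#2x#3:1@95; bids=[#2:2@95] asks=[#1:10@99]
After op 4 [order #4] limit_sell(price=97, qty=9): fills=none; bids=[#2:2@95] asks=[#4:9@97 #1:10@99]
After op 5 [order #5] limit_sell(price=96, qty=6): fills=none; bids=[#2:2@95] asks=[#5:6@96 #4:9@97 #1:10@99]
After op 6 [order #6] limit_sell(price=105, qty=6): fills=none; bids=[#2:2@95] asks=[#5:6@96 #4:9@97 #1:10@99 #6:6@105]
After op 7 [order #7] limit_buy(price=105, qty=1): fills=#7x#5:1@96; bids=[#2:2@95] asks=[#5:5@96 #4:9@97 #1:10@99 #6:6@105]

Answer: 1@95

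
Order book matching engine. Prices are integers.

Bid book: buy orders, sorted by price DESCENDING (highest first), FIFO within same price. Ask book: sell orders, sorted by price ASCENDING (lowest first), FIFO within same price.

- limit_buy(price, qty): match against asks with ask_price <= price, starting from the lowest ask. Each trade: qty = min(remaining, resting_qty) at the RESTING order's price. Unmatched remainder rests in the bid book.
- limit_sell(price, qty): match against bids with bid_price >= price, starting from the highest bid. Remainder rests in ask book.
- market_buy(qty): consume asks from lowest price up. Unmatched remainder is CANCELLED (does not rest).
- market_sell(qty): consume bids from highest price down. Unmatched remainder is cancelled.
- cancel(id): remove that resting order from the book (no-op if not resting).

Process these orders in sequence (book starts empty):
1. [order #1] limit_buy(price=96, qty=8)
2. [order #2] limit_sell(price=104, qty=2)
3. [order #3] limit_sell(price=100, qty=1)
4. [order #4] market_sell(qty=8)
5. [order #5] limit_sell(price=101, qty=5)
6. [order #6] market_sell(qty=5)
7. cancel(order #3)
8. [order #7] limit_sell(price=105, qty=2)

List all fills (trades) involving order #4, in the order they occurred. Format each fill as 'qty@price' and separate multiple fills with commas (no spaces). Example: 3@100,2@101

Answer: 8@96

Derivation:
After op 1 [order #1] limit_buy(price=96, qty=8): fills=none; bids=[#1:8@96] asks=[-]
After op 2 [order #2] limit_sell(price=104, qty=2): fills=none; bids=[#1:8@96] asks=[#2:2@104]
After op 3 [order #3] limit_sell(price=100, qty=1): fills=none; bids=[#1:8@96] asks=[#3:1@100 #2:2@104]
After op 4 [order #4] market_sell(qty=8): fills=#1x#4:8@96; bids=[-] asks=[#3:1@100 #2:2@104]
After op 5 [order #5] limit_sell(price=101, qty=5): fills=none; bids=[-] asks=[#3:1@100 #5:5@101 #2:2@104]
After op 6 [order #6] market_sell(qty=5): fills=none; bids=[-] asks=[#3:1@100 #5:5@101 #2:2@104]
After op 7 cancel(order #3): fills=none; bids=[-] asks=[#5:5@101 #2:2@104]
After op 8 [order #7] limit_sell(price=105, qty=2): fills=none; bids=[-] asks=[#5:5@101 #2:2@104 #7:2@105]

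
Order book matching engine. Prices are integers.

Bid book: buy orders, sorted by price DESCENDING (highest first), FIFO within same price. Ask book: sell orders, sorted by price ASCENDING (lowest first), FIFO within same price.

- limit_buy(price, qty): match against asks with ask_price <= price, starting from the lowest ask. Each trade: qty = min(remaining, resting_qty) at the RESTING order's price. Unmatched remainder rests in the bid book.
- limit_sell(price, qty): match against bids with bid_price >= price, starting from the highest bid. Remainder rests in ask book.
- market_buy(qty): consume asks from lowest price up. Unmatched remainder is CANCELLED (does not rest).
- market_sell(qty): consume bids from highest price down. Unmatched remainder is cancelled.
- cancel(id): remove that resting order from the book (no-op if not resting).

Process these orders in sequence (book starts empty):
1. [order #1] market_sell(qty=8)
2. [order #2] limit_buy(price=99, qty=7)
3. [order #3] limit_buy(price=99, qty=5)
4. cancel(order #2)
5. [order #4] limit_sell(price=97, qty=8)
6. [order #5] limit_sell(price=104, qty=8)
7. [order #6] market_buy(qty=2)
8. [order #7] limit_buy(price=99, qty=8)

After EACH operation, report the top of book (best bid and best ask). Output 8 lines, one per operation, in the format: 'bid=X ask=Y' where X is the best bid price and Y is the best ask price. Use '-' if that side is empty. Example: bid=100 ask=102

After op 1 [order #1] market_sell(qty=8): fills=none; bids=[-] asks=[-]
After op 2 [order #2] limit_buy(price=99, qty=7): fills=none; bids=[#2:7@99] asks=[-]
After op 3 [order #3] limit_buy(price=99, qty=5): fills=none; bids=[#2:7@99 #3:5@99] asks=[-]
After op 4 cancel(order #2): fills=none; bids=[#3:5@99] asks=[-]
After op 5 [order #4] limit_sell(price=97, qty=8): fills=#3x#4:5@99; bids=[-] asks=[#4:3@97]
After op 6 [order #5] limit_sell(price=104, qty=8): fills=none; bids=[-] asks=[#4:3@97 #5:8@104]
After op 7 [order #6] market_buy(qty=2): fills=#6x#4:2@97; bids=[-] asks=[#4:1@97 #5:8@104]
After op 8 [order #7] limit_buy(price=99, qty=8): fills=#7x#4:1@97; bids=[#7:7@99] asks=[#5:8@104]

Answer: bid=- ask=-
bid=99 ask=-
bid=99 ask=-
bid=99 ask=-
bid=- ask=97
bid=- ask=97
bid=- ask=97
bid=99 ask=104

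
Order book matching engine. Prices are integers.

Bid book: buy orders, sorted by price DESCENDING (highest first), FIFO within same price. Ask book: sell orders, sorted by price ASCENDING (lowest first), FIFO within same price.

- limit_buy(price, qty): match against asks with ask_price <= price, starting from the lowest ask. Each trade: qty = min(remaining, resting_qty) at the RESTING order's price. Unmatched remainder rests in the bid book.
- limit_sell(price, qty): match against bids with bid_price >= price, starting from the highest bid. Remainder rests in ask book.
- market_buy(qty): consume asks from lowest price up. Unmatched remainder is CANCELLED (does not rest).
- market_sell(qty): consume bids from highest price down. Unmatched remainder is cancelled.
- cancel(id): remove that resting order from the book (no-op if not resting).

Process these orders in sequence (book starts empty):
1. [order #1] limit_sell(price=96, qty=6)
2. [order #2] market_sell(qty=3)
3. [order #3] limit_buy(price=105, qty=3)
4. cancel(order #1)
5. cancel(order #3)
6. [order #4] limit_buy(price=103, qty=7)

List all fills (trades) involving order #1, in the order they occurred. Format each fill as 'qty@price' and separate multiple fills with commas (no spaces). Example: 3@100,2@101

After op 1 [order #1] limit_sell(price=96, qty=6): fills=none; bids=[-] asks=[#1:6@96]
After op 2 [order #2] market_sell(qty=3): fills=none; bids=[-] asks=[#1:6@96]
After op 3 [order #3] limit_buy(price=105, qty=3): fills=#3x#1:3@96; bids=[-] asks=[#1:3@96]
After op 4 cancel(order #1): fills=none; bids=[-] asks=[-]
After op 5 cancel(order #3): fills=none; bids=[-] asks=[-]
After op 6 [order #4] limit_buy(price=103, qty=7): fills=none; bids=[#4:7@103] asks=[-]

Answer: 3@96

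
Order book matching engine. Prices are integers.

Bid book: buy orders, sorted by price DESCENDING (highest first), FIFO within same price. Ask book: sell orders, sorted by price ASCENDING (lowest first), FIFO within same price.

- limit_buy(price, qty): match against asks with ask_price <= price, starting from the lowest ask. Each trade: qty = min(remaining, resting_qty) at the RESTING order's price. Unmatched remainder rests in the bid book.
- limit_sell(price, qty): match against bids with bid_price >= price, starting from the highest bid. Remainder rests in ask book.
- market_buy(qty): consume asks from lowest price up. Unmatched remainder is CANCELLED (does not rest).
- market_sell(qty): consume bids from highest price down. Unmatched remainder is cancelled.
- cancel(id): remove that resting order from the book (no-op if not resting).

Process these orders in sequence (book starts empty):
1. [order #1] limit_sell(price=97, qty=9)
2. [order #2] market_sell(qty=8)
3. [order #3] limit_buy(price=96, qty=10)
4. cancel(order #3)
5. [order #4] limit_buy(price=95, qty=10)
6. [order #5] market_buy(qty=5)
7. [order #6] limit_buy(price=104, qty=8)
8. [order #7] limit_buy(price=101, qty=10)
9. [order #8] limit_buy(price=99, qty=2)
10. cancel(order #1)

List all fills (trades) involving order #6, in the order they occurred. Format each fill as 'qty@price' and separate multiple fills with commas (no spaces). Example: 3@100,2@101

After op 1 [order #1] limit_sell(price=97, qty=9): fills=none; bids=[-] asks=[#1:9@97]
After op 2 [order #2] market_sell(qty=8): fills=none; bids=[-] asks=[#1:9@97]
After op 3 [order #3] limit_buy(price=96, qty=10): fills=none; bids=[#3:10@96] asks=[#1:9@97]
After op 4 cancel(order #3): fills=none; bids=[-] asks=[#1:9@97]
After op 5 [order #4] limit_buy(price=95, qty=10): fills=none; bids=[#4:10@95] asks=[#1:9@97]
After op 6 [order #5] market_buy(qty=5): fills=#5x#1:5@97; bids=[#4:10@95] asks=[#1:4@97]
After op 7 [order #6] limit_buy(price=104, qty=8): fills=#6x#1:4@97; bids=[#6:4@104 #4:10@95] asks=[-]
After op 8 [order #7] limit_buy(price=101, qty=10): fills=none; bids=[#6:4@104 #7:10@101 #4:10@95] asks=[-]
After op 9 [order #8] limit_buy(price=99, qty=2): fills=none; bids=[#6:4@104 #7:10@101 #8:2@99 #4:10@95] asks=[-]
After op 10 cancel(order #1): fills=none; bids=[#6:4@104 #7:10@101 #8:2@99 #4:10@95] asks=[-]

Answer: 4@97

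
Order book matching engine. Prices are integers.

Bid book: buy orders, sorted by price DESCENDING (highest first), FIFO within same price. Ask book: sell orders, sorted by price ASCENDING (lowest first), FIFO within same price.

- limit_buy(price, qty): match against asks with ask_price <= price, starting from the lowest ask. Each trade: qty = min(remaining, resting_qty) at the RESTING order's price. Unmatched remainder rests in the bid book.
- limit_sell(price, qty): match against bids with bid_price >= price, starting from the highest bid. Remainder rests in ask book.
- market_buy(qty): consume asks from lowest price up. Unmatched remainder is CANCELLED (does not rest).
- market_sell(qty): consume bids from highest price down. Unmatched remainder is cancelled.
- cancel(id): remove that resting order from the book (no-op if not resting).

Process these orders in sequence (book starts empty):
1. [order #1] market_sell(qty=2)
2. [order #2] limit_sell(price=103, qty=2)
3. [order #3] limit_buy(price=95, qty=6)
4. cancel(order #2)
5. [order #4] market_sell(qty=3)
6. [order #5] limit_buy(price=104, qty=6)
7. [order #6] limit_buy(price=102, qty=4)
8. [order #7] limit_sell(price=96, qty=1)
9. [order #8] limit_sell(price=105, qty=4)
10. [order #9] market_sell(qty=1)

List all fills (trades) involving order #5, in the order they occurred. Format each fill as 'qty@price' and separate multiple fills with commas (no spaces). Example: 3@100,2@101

After op 1 [order #1] market_sell(qty=2): fills=none; bids=[-] asks=[-]
After op 2 [order #2] limit_sell(price=103, qty=2): fills=none; bids=[-] asks=[#2:2@103]
After op 3 [order #3] limit_buy(price=95, qty=6): fills=none; bids=[#3:6@95] asks=[#2:2@103]
After op 4 cancel(order #2): fills=none; bids=[#3:6@95] asks=[-]
After op 5 [order #4] market_sell(qty=3): fills=#3x#4:3@95; bids=[#3:3@95] asks=[-]
After op 6 [order #5] limit_buy(price=104, qty=6): fills=none; bids=[#5:6@104 #3:3@95] asks=[-]
After op 7 [order #6] limit_buy(price=102, qty=4): fills=none; bids=[#5:6@104 #6:4@102 #3:3@95] asks=[-]
After op 8 [order #7] limit_sell(price=96, qty=1): fills=#5x#7:1@104; bids=[#5:5@104 #6:4@102 #3:3@95] asks=[-]
After op 9 [order #8] limit_sell(price=105, qty=4): fills=none; bids=[#5:5@104 #6:4@102 #3:3@95] asks=[#8:4@105]
After op 10 [order #9] market_sell(qty=1): fills=#5x#9:1@104; bids=[#5:4@104 #6:4@102 #3:3@95] asks=[#8:4@105]

Answer: 1@104,1@104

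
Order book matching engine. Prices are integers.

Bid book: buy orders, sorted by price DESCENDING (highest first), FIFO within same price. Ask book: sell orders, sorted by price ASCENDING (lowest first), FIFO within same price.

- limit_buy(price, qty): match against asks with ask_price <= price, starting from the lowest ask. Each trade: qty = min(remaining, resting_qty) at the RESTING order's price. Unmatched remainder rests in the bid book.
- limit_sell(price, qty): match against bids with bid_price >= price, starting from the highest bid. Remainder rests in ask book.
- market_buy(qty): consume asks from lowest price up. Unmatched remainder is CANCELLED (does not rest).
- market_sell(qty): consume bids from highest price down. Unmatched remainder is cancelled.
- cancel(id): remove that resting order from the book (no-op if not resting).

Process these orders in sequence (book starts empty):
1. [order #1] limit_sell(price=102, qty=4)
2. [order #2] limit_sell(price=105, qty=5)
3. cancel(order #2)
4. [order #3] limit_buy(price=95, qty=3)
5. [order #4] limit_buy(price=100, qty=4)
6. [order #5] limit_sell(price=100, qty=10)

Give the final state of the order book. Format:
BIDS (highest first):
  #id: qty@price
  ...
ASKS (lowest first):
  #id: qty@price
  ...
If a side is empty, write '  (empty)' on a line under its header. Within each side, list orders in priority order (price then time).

Answer: BIDS (highest first):
  #3: 3@95
ASKS (lowest first):
  #5: 6@100
  #1: 4@102

Derivation:
After op 1 [order #1] limit_sell(price=102, qty=4): fills=none; bids=[-] asks=[#1:4@102]
After op 2 [order #2] limit_sell(price=105, qty=5): fills=none; bids=[-] asks=[#1:4@102 #2:5@105]
After op 3 cancel(order #2): fills=none; bids=[-] asks=[#1:4@102]
After op 4 [order #3] limit_buy(price=95, qty=3): fills=none; bids=[#3:3@95] asks=[#1:4@102]
After op 5 [order #4] limit_buy(price=100, qty=4): fills=none; bids=[#4:4@100 #3:3@95] asks=[#1:4@102]
After op 6 [order #5] limit_sell(price=100, qty=10): fills=#4x#5:4@100; bids=[#3:3@95] asks=[#5:6@100 #1:4@102]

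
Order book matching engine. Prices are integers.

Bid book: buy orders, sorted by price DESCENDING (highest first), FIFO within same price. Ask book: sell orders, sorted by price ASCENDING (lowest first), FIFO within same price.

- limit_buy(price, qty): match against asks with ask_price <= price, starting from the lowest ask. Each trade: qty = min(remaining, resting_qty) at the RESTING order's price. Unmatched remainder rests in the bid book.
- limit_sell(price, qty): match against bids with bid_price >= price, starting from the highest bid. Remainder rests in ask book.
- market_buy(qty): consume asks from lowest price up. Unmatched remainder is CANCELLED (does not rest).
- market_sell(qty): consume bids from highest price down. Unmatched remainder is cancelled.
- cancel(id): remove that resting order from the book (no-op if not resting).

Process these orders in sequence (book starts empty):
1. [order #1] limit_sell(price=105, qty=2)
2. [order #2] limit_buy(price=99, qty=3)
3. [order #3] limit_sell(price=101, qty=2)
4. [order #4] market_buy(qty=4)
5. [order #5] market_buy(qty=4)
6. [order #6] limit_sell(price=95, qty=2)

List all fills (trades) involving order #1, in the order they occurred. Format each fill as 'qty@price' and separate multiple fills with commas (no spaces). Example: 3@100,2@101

After op 1 [order #1] limit_sell(price=105, qty=2): fills=none; bids=[-] asks=[#1:2@105]
After op 2 [order #2] limit_buy(price=99, qty=3): fills=none; bids=[#2:3@99] asks=[#1:2@105]
After op 3 [order #3] limit_sell(price=101, qty=2): fills=none; bids=[#2:3@99] asks=[#3:2@101 #1:2@105]
After op 4 [order #4] market_buy(qty=4): fills=#4x#3:2@101 #4x#1:2@105; bids=[#2:3@99] asks=[-]
After op 5 [order #5] market_buy(qty=4): fills=none; bids=[#2:3@99] asks=[-]
After op 6 [order #6] limit_sell(price=95, qty=2): fills=#2x#6:2@99; bids=[#2:1@99] asks=[-]

Answer: 2@105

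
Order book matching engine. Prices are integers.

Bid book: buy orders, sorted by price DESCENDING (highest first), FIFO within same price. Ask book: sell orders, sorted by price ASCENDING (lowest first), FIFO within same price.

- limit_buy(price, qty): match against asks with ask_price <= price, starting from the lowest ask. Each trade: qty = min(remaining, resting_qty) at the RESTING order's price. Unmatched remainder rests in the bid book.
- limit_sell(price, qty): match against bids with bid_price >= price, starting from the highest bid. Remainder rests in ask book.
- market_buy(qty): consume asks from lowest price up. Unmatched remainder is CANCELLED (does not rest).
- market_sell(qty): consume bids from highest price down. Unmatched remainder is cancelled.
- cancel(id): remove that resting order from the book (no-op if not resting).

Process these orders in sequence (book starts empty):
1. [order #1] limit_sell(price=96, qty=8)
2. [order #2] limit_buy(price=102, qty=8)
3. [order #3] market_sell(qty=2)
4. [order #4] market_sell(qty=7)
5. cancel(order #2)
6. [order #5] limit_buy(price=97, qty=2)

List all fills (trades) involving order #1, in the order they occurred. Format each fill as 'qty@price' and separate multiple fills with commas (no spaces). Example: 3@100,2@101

Answer: 8@96

Derivation:
After op 1 [order #1] limit_sell(price=96, qty=8): fills=none; bids=[-] asks=[#1:8@96]
After op 2 [order #2] limit_buy(price=102, qty=8): fills=#2x#1:8@96; bids=[-] asks=[-]
After op 3 [order #3] market_sell(qty=2): fills=none; bids=[-] asks=[-]
After op 4 [order #4] market_sell(qty=7): fills=none; bids=[-] asks=[-]
After op 5 cancel(order #2): fills=none; bids=[-] asks=[-]
After op 6 [order #5] limit_buy(price=97, qty=2): fills=none; bids=[#5:2@97] asks=[-]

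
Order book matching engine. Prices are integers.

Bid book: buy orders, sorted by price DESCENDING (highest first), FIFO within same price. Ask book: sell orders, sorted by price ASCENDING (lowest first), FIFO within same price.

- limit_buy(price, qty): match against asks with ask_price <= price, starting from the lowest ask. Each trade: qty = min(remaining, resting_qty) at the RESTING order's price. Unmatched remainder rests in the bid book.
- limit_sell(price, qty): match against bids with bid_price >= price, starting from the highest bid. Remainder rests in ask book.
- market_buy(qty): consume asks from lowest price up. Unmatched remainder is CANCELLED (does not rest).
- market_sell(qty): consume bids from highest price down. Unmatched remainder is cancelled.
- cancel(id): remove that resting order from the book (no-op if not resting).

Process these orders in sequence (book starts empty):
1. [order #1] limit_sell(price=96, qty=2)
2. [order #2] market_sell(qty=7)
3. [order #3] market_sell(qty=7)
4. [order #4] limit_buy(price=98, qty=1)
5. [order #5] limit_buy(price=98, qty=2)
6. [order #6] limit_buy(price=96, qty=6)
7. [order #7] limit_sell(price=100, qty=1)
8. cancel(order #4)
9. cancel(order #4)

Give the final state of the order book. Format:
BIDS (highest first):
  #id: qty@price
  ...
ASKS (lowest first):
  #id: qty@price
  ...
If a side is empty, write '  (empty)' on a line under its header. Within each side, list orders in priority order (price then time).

Answer: BIDS (highest first):
  #5: 1@98
  #6: 6@96
ASKS (lowest first):
  #7: 1@100

Derivation:
After op 1 [order #1] limit_sell(price=96, qty=2): fills=none; bids=[-] asks=[#1:2@96]
After op 2 [order #2] market_sell(qty=7): fills=none; bids=[-] asks=[#1:2@96]
After op 3 [order #3] market_sell(qty=7): fills=none; bids=[-] asks=[#1:2@96]
After op 4 [order #4] limit_buy(price=98, qty=1): fills=#4x#1:1@96; bids=[-] asks=[#1:1@96]
After op 5 [order #5] limit_buy(price=98, qty=2): fills=#5x#1:1@96; bids=[#5:1@98] asks=[-]
After op 6 [order #6] limit_buy(price=96, qty=6): fills=none; bids=[#5:1@98 #6:6@96] asks=[-]
After op 7 [order #7] limit_sell(price=100, qty=1): fills=none; bids=[#5:1@98 #6:6@96] asks=[#7:1@100]
After op 8 cancel(order #4): fills=none; bids=[#5:1@98 #6:6@96] asks=[#7:1@100]
After op 9 cancel(order #4): fills=none; bids=[#5:1@98 #6:6@96] asks=[#7:1@100]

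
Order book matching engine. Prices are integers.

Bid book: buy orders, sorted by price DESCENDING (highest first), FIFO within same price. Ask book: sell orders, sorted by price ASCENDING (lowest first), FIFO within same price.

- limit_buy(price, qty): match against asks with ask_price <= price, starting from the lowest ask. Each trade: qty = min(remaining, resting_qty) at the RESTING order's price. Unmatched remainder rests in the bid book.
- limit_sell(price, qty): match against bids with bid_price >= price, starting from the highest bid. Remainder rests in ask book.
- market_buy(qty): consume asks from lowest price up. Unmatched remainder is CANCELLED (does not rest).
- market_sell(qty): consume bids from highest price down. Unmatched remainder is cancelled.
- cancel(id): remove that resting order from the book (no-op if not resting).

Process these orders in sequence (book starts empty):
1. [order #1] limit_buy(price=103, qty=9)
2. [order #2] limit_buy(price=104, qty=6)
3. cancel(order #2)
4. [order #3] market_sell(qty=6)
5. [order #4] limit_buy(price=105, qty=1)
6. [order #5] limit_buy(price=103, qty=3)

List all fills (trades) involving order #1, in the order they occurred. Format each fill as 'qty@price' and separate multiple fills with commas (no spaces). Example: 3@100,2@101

After op 1 [order #1] limit_buy(price=103, qty=9): fills=none; bids=[#1:9@103] asks=[-]
After op 2 [order #2] limit_buy(price=104, qty=6): fills=none; bids=[#2:6@104 #1:9@103] asks=[-]
After op 3 cancel(order #2): fills=none; bids=[#1:9@103] asks=[-]
After op 4 [order #3] market_sell(qty=6): fills=#1x#3:6@103; bids=[#1:3@103] asks=[-]
After op 5 [order #4] limit_buy(price=105, qty=1): fills=none; bids=[#4:1@105 #1:3@103] asks=[-]
After op 6 [order #5] limit_buy(price=103, qty=3): fills=none; bids=[#4:1@105 #1:3@103 #5:3@103] asks=[-]

Answer: 6@103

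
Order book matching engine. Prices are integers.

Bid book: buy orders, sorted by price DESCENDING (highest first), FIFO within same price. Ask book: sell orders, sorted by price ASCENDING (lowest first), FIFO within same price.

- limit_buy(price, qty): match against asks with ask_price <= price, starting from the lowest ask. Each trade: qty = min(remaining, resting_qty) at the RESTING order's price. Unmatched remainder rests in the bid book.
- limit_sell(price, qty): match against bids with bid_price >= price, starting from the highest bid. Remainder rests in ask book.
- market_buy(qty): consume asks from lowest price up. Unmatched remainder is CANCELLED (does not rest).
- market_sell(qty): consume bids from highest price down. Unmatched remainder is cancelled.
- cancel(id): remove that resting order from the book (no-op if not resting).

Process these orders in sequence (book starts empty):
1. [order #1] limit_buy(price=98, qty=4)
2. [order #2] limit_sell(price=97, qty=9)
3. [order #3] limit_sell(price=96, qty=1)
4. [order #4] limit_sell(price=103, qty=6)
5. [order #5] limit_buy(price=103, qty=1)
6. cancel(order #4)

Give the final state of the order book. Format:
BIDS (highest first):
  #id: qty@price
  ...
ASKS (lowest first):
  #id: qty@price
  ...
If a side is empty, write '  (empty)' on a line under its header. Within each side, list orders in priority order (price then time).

After op 1 [order #1] limit_buy(price=98, qty=4): fills=none; bids=[#1:4@98] asks=[-]
After op 2 [order #2] limit_sell(price=97, qty=9): fills=#1x#2:4@98; bids=[-] asks=[#2:5@97]
After op 3 [order #3] limit_sell(price=96, qty=1): fills=none; bids=[-] asks=[#3:1@96 #2:5@97]
After op 4 [order #4] limit_sell(price=103, qty=6): fills=none; bids=[-] asks=[#3:1@96 #2:5@97 #4:6@103]
After op 5 [order #5] limit_buy(price=103, qty=1): fills=#5x#3:1@96; bids=[-] asks=[#2:5@97 #4:6@103]
After op 6 cancel(order #4): fills=none; bids=[-] asks=[#2:5@97]

Answer: BIDS (highest first):
  (empty)
ASKS (lowest first):
  #2: 5@97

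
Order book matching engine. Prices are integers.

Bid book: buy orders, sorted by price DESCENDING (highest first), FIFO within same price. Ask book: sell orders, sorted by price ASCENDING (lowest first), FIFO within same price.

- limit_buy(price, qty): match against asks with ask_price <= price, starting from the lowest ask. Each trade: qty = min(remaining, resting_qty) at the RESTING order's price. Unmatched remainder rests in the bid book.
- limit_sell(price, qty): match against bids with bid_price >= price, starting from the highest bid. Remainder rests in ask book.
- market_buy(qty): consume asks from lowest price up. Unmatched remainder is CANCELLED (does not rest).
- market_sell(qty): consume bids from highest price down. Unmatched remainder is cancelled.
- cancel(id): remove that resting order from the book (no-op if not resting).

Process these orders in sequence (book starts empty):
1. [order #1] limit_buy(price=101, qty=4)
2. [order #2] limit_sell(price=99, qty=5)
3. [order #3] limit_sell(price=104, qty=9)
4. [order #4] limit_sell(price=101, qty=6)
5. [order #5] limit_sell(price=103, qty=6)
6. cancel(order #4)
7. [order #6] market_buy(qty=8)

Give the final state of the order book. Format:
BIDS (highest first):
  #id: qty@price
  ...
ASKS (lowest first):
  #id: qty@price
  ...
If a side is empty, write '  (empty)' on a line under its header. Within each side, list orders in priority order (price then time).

After op 1 [order #1] limit_buy(price=101, qty=4): fills=none; bids=[#1:4@101] asks=[-]
After op 2 [order #2] limit_sell(price=99, qty=5): fills=#1x#2:4@101; bids=[-] asks=[#2:1@99]
After op 3 [order #3] limit_sell(price=104, qty=9): fills=none; bids=[-] asks=[#2:1@99 #3:9@104]
After op 4 [order #4] limit_sell(price=101, qty=6): fills=none; bids=[-] asks=[#2:1@99 #4:6@101 #3:9@104]
After op 5 [order #5] limit_sell(price=103, qty=6): fills=none; bids=[-] asks=[#2:1@99 #4:6@101 #5:6@103 #3:9@104]
After op 6 cancel(order #4): fills=none; bids=[-] asks=[#2:1@99 #5:6@103 #3:9@104]
After op 7 [order #6] market_buy(qty=8): fills=#6x#2:1@99 #6x#5:6@103 #6x#3:1@104; bids=[-] asks=[#3:8@104]

Answer: BIDS (highest first):
  (empty)
ASKS (lowest first):
  #3: 8@104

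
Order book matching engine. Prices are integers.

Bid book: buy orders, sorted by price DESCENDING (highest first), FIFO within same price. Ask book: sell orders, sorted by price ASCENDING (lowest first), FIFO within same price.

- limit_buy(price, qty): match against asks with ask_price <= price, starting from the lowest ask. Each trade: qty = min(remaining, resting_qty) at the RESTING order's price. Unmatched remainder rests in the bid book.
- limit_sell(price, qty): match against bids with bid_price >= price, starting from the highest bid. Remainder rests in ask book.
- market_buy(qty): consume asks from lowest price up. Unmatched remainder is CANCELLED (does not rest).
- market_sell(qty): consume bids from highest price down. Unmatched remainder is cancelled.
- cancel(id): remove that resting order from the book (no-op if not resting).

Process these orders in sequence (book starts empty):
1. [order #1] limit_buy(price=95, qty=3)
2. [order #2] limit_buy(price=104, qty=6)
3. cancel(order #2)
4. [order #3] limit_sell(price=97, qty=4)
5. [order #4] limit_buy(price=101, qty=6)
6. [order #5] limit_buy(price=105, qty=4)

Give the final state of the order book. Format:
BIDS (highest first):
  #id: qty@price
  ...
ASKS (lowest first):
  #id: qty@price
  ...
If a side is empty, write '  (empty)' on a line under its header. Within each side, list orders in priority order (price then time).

After op 1 [order #1] limit_buy(price=95, qty=3): fills=none; bids=[#1:3@95] asks=[-]
After op 2 [order #2] limit_buy(price=104, qty=6): fills=none; bids=[#2:6@104 #1:3@95] asks=[-]
After op 3 cancel(order #2): fills=none; bids=[#1:3@95] asks=[-]
After op 4 [order #3] limit_sell(price=97, qty=4): fills=none; bids=[#1:3@95] asks=[#3:4@97]
After op 5 [order #4] limit_buy(price=101, qty=6): fills=#4x#3:4@97; bids=[#4:2@101 #1:3@95] asks=[-]
After op 6 [order #5] limit_buy(price=105, qty=4): fills=none; bids=[#5:4@105 #4:2@101 #1:3@95] asks=[-]

Answer: BIDS (highest first):
  #5: 4@105
  #4: 2@101
  #1: 3@95
ASKS (lowest first):
  (empty)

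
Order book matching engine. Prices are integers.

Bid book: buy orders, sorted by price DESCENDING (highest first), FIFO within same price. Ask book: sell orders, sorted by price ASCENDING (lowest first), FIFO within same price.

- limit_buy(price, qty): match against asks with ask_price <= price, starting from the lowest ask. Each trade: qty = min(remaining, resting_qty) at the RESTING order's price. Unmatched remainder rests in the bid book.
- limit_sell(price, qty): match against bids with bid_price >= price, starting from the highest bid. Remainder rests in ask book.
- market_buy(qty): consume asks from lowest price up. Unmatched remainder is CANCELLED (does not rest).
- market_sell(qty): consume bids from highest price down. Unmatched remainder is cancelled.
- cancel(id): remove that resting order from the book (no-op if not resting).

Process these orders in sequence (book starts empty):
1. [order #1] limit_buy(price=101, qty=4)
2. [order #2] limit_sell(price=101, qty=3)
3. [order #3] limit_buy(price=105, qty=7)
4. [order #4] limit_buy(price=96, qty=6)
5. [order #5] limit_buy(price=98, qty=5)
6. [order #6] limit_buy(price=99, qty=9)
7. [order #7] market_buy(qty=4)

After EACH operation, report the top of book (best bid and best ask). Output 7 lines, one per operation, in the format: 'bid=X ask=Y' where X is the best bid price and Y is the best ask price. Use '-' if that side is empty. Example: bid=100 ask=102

After op 1 [order #1] limit_buy(price=101, qty=4): fills=none; bids=[#1:4@101] asks=[-]
After op 2 [order #2] limit_sell(price=101, qty=3): fills=#1x#2:3@101; bids=[#1:1@101] asks=[-]
After op 3 [order #3] limit_buy(price=105, qty=7): fills=none; bids=[#3:7@105 #1:1@101] asks=[-]
After op 4 [order #4] limit_buy(price=96, qty=6): fills=none; bids=[#3:7@105 #1:1@101 #4:6@96] asks=[-]
After op 5 [order #5] limit_buy(price=98, qty=5): fills=none; bids=[#3:7@105 #1:1@101 #5:5@98 #4:6@96] asks=[-]
After op 6 [order #6] limit_buy(price=99, qty=9): fills=none; bids=[#3:7@105 #1:1@101 #6:9@99 #5:5@98 #4:6@96] asks=[-]
After op 7 [order #7] market_buy(qty=4): fills=none; bids=[#3:7@105 #1:1@101 #6:9@99 #5:5@98 #4:6@96] asks=[-]

Answer: bid=101 ask=-
bid=101 ask=-
bid=105 ask=-
bid=105 ask=-
bid=105 ask=-
bid=105 ask=-
bid=105 ask=-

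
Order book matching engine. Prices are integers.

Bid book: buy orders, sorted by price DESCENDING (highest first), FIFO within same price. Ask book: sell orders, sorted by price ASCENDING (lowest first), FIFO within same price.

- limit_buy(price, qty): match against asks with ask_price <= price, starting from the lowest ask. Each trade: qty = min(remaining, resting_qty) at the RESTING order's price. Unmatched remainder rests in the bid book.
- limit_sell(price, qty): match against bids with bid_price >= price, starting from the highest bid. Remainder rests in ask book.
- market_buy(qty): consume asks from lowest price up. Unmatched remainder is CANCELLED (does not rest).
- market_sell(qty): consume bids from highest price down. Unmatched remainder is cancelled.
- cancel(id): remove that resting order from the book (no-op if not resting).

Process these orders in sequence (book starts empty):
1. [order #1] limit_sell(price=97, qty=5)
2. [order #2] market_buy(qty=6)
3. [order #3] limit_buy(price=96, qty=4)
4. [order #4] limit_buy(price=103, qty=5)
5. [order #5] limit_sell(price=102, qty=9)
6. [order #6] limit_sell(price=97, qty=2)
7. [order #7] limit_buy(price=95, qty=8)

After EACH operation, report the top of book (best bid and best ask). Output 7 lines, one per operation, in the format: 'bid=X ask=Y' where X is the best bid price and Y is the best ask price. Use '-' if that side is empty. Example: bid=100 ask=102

Answer: bid=- ask=97
bid=- ask=-
bid=96 ask=-
bid=103 ask=-
bid=96 ask=102
bid=96 ask=97
bid=96 ask=97

Derivation:
After op 1 [order #1] limit_sell(price=97, qty=5): fills=none; bids=[-] asks=[#1:5@97]
After op 2 [order #2] market_buy(qty=6): fills=#2x#1:5@97; bids=[-] asks=[-]
After op 3 [order #3] limit_buy(price=96, qty=4): fills=none; bids=[#3:4@96] asks=[-]
After op 4 [order #4] limit_buy(price=103, qty=5): fills=none; bids=[#4:5@103 #3:4@96] asks=[-]
After op 5 [order #5] limit_sell(price=102, qty=9): fills=#4x#5:5@103; bids=[#3:4@96] asks=[#5:4@102]
After op 6 [order #6] limit_sell(price=97, qty=2): fills=none; bids=[#3:4@96] asks=[#6:2@97 #5:4@102]
After op 7 [order #7] limit_buy(price=95, qty=8): fills=none; bids=[#3:4@96 #7:8@95] asks=[#6:2@97 #5:4@102]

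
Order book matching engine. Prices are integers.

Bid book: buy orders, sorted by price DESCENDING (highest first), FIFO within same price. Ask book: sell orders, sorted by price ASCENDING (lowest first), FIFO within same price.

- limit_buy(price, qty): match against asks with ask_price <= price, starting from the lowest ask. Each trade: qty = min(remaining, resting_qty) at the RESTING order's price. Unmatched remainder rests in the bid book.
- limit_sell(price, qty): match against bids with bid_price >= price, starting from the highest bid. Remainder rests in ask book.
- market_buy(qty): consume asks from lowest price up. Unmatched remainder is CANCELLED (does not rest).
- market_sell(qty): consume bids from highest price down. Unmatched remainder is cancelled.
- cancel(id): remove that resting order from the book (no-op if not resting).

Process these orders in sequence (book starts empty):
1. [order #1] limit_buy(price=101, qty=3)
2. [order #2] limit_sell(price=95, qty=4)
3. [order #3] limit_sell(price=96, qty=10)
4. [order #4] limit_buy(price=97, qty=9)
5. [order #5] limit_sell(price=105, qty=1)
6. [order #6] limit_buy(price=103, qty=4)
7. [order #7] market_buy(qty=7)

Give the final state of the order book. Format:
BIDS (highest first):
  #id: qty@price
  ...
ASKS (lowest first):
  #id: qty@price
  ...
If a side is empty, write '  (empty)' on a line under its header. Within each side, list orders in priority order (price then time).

Answer: BIDS (highest first):
  #6: 2@103
ASKS (lowest first):
  (empty)

Derivation:
After op 1 [order #1] limit_buy(price=101, qty=3): fills=none; bids=[#1:3@101] asks=[-]
After op 2 [order #2] limit_sell(price=95, qty=4): fills=#1x#2:3@101; bids=[-] asks=[#2:1@95]
After op 3 [order #3] limit_sell(price=96, qty=10): fills=none; bids=[-] asks=[#2:1@95 #3:10@96]
After op 4 [order #4] limit_buy(price=97, qty=9): fills=#4x#2:1@95 #4x#3:8@96; bids=[-] asks=[#3:2@96]
After op 5 [order #5] limit_sell(price=105, qty=1): fills=none; bids=[-] asks=[#3:2@96 #5:1@105]
After op 6 [order #6] limit_buy(price=103, qty=4): fills=#6x#3:2@96; bids=[#6:2@103] asks=[#5:1@105]
After op 7 [order #7] market_buy(qty=7): fills=#7x#5:1@105; bids=[#6:2@103] asks=[-]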